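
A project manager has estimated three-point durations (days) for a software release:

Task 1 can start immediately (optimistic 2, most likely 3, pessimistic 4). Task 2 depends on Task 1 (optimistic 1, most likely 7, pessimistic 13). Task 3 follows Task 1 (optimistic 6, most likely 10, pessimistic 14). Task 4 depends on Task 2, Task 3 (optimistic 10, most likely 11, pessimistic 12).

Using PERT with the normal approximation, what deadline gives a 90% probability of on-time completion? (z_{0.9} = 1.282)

25.8 days

te_Task 1 = (2 + 4·3 + 4)/6 = 18/6 = 3; σ²_Task 1 = ((4−2)/6)² = 0.111
te_Task 2 = (1 + 4·7 + 13)/6 = 42/6 = 7; σ²_Task 2 = ((13−1)/6)² = 4.000
te_Task 3 = (6 + 4·10 + 14)/6 = 60/6 = 10; σ²_Task 3 = ((14−6)/6)² = 1.778
te_Task 4 = (10 + 4·11 + 12)/6 = 66/6 = 11; σ²_Task 4 = ((12−10)/6)² = 0.111

Forward pass:
ES_Task 1 = 0; EF_Task 1 = 3
ES_Task 2 = 3; EF_Task 2 = 3+7 = 10
ES_Task 3 = 3; EF_Task 3 = 3+10 = 13
ES_Task 4 = max(EF_Task 2=10, EF_Task 3=13) = 13; EF_Task 4 = 13+11 = 24
Expected project duration μ = 24 days. Critical path: Task 1 → Task 3 → Task 4.

Variance along critical path = 0.111 + 1.778 + 0.111 = 2.000; σ = 1.414 days.
D = μ + z·σ = 24 + 1.282·1.414 = 25.8 days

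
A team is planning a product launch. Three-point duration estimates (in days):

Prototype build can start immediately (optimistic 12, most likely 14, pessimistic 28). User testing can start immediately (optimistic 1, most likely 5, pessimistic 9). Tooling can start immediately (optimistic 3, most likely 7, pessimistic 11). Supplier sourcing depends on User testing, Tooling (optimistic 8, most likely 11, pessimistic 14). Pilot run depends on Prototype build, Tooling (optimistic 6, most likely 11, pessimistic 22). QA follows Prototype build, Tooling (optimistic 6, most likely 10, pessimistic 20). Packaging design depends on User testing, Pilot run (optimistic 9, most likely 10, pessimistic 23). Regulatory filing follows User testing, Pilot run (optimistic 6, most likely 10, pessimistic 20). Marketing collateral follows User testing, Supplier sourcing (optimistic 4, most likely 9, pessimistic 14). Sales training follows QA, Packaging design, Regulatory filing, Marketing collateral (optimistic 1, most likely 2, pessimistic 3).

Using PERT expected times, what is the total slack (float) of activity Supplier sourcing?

te_Prototype build = (12 + 4·14 + 28)/6 = 96/6 = 16
te_User testing = (1 + 4·5 + 9)/6 = 30/6 = 5
te_Tooling = (3 + 4·7 + 11)/6 = 42/6 = 7
te_Supplier sourcing = (8 + 4·11 + 14)/6 = 66/6 = 11
te_Pilot run = (6 + 4·11 + 22)/6 = 72/6 = 12
te_QA = (6 + 4·10 + 20)/6 = 66/6 = 11
te_Packaging design = (9 + 4·10 + 23)/6 = 72/6 = 12
te_Regulatory filing = (6 + 4·10 + 20)/6 = 66/6 = 11
te_Marketing collateral = (4 + 4·9 + 14)/6 = 54/6 = 9
te_Sales training = (1 + 4·2 + 3)/6 = 12/6 = 2

Forward pass:
ES_Prototype build = 0; EF_Prototype build = 16
ES_User testing = 0; EF_User testing = 5
ES_Tooling = 0; EF_Tooling = 7
ES_Supplier sourcing = max(EF_User testing=5, EF_Tooling=7) = 7; EF_Supplier sourcing = 7+11 = 18
ES_Pilot run = max(EF_Prototype build=16, EF_Tooling=7) = 16; EF_Pilot run = 16+12 = 28
ES_QA = max(EF_Prototype build=16, EF_Tooling=7) = 16; EF_QA = 16+11 = 27
ES_Packaging design = max(EF_User testing=5, EF_Pilot run=28) = 28; EF_Packaging design = 28+12 = 40
ES_Regulatory filing = max(EF_User testing=5, EF_Pilot run=28) = 28; EF_Regulatory filing = 28+11 = 39
ES_Marketing collateral = max(EF_User testing=5, EF_Supplier sourcing=18) = 18; EF_Marketing collateral = 18+9 = 27
ES_Sales training = max(EF_QA=27, EF_Packaging design=40, EF_Regulatory filing=39, EF_Marketing collateral=27) = 40; EF_Sales training = 40+2 = 42
Expected project duration μ = 42 days. Critical path: Prototype build → Pilot run → Packaging design → Sales training.

Backward pass:
LF_Sales training = 42; LS_Sales training = 42−2 = 40
LF_Marketing collateral = LS_Sales training = 40; LS_Marketing collateral = 40−9 = 31
LF_Regulatory filing = LS_Sales training = 40; LS_Regulatory filing = 40−11 = 29
LF_Packaging design = LS_Sales training = 40; LS_Packaging design = 40−12 = 28
LF_QA = LS_Sales training = 40; LS_QA = 40−11 = 29
LF_Pilot run = min(LS_Packaging design=28, LS_Regulatory filing=29) = 28; LS_Pilot run = 28−12 = 16
LF_Supplier sourcing = LS_Marketing collateral = 31; LS_Supplier sourcing = 31−11 = 20
LF_Tooling = min(LS_Supplier sourcing=20, LS_Pilot run=16, LS_QA=29) = 16; LS_Tooling = 16−7 = 9
LF_User testing = min(LS_Supplier sourcing=20, LS_Packaging design=28, LS_Regulatory filing=29, LS_Marketing collateral=31) = 20; LS_User testing = 20−5 = 15
LF_Prototype build = min(LS_Pilot run=16, LS_QA=29) = 16; LS_Prototype build = 16−16 = 0
Slack_Supplier sourcing = LS_Supplier sourcing − ES_Supplier sourcing = 20 − 7 = 13

13 days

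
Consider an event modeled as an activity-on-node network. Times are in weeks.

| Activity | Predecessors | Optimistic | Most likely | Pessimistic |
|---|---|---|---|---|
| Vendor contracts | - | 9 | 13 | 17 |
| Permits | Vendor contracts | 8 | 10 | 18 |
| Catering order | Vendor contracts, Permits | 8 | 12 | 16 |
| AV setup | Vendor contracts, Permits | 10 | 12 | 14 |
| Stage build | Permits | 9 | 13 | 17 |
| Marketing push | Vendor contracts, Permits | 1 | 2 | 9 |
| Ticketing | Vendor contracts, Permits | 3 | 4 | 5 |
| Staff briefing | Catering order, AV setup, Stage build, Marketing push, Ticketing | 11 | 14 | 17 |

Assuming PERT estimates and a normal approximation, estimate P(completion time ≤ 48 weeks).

0.134

te_Vendor contracts = (9 + 4·13 + 17)/6 = 78/6 = 13; σ²_Vendor contracts = ((17−9)/6)² = 1.778
te_Permits = (8 + 4·10 + 18)/6 = 66/6 = 11; σ²_Permits = ((18−8)/6)² = 2.778
te_Catering order = (8 + 4·12 + 16)/6 = 72/6 = 12; σ²_Catering order = ((16−8)/6)² = 1.778
te_AV setup = (10 + 4·12 + 14)/6 = 72/6 = 12; σ²_AV setup = ((14−10)/6)² = 0.444
te_Stage build = (9 + 4·13 + 17)/6 = 78/6 = 13; σ²_Stage build = ((17−9)/6)² = 1.778
te_Marketing push = (1 + 4·2 + 9)/6 = 18/6 = 3; σ²_Marketing push = ((9−1)/6)² = 1.778
te_Ticketing = (3 + 4·4 + 5)/6 = 24/6 = 4; σ²_Ticketing = ((5−3)/6)² = 0.111
te_Staff briefing = (11 + 4·14 + 17)/6 = 84/6 = 14; σ²_Staff briefing = ((17−11)/6)² = 1.000

Forward pass:
ES_Vendor contracts = 0; EF_Vendor contracts = 13
ES_Permits = 13; EF_Permits = 13+11 = 24
ES_Catering order = max(EF_Vendor contracts=13, EF_Permits=24) = 24; EF_Catering order = 24+12 = 36
ES_AV setup = max(EF_Vendor contracts=13, EF_Permits=24) = 24; EF_AV setup = 24+12 = 36
ES_Stage build = 24; EF_Stage build = 24+13 = 37
ES_Marketing push = max(EF_Vendor contracts=13, EF_Permits=24) = 24; EF_Marketing push = 24+3 = 27
ES_Ticketing = max(EF_Vendor contracts=13, EF_Permits=24) = 24; EF_Ticketing = 24+4 = 28
ES_Staff briefing = max(EF_Catering order=36, EF_AV setup=36, EF_Stage build=37, EF_Marketing push=27, EF_Ticketing=28) = 37; EF_Staff briefing = 37+14 = 51
Expected project duration μ = 51 weeks. Critical path: Vendor contracts → Permits → Stage build → Staff briefing.

Variance along critical path = 1.778 + 2.778 + 1.778 + 1.000 = 7.333; σ = √7.333 = 2.708 weeks.
Z = (48 − 51) / 2.708 = -1.108
P(T ≤ 48) = Φ(-1.108) ≈ 0.134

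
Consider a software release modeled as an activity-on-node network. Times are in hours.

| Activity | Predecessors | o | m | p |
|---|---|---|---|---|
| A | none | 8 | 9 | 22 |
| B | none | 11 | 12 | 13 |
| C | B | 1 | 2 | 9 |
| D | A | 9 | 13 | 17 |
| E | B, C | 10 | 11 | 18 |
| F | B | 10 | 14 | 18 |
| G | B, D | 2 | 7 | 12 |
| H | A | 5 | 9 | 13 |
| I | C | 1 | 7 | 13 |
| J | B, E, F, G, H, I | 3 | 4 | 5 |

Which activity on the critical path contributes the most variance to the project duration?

A

te_A = (8 + 4·9 + 22)/6 = 66/6 = 11; σ²_A = ((22−8)/6)² = 5.444
te_B = (11 + 4·12 + 13)/6 = 72/6 = 12; σ²_B = ((13−11)/6)² = 0.111
te_C = (1 + 4·2 + 9)/6 = 18/6 = 3; σ²_C = ((9−1)/6)² = 1.778
te_D = (9 + 4·13 + 17)/6 = 78/6 = 13; σ²_D = ((17−9)/6)² = 1.778
te_E = (10 + 4·11 + 18)/6 = 72/6 = 12; σ²_E = ((18−10)/6)² = 1.778
te_F = (10 + 4·14 + 18)/6 = 84/6 = 14; σ²_F = ((18−10)/6)² = 1.778
te_G = (2 + 4·7 + 12)/6 = 42/6 = 7; σ²_G = ((12−2)/6)² = 2.778
te_H = (5 + 4·9 + 13)/6 = 54/6 = 9; σ²_H = ((13−5)/6)² = 1.778
te_I = (1 + 4·7 + 13)/6 = 42/6 = 7; σ²_I = ((13−1)/6)² = 4.000
te_J = (3 + 4·4 + 5)/6 = 24/6 = 4; σ²_J = ((5−3)/6)² = 0.111

Forward pass:
ES_A = 0; EF_A = 11
ES_B = 0; EF_B = 12
ES_C = 12; EF_C = 12+3 = 15
ES_D = 11; EF_D = 11+13 = 24
ES_E = max(EF_B=12, EF_C=15) = 15; EF_E = 15+12 = 27
ES_F = 12; EF_F = 12+14 = 26
ES_G = max(EF_B=12, EF_D=24) = 24; EF_G = 24+7 = 31
ES_H = 11; EF_H = 11+9 = 20
ES_I = 15; EF_I = 15+7 = 22
ES_J = max(EF_B=12, EF_E=27, EF_F=26, EF_G=31, EF_H=20, EF_I=22) = 31; EF_J = 31+4 = 35
Expected project duration μ = 35 hours. Critical path: A → D → G → J.

Variances on critical path: σ²_A=5.444, σ²_D=1.778, σ²_G=2.778, σ²_J=0.111.
Largest is σ²_A = 5.444.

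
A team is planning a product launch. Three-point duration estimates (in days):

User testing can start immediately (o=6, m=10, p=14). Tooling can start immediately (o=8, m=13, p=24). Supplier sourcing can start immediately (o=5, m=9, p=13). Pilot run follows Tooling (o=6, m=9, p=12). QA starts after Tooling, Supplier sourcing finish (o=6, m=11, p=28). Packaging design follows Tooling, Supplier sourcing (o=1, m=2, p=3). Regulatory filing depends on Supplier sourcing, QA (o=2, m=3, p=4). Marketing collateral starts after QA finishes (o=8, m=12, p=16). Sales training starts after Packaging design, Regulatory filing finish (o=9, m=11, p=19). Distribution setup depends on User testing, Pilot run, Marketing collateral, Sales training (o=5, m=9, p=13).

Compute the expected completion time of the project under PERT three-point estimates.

51 days

te_User testing = (6 + 4·10 + 14)/6 = 60/6 = 10
te_Tooling = (8 + 4·13 + 24)/6 = 84/6 = 14
te_Supplier sourcing = (5 + 4·9 + 13)/6 = 54/6 = 9
te_Pilot run = (6 + 4·9 + 12)/6 = 54/6 = 9
te_QA = (6 + 4·11 + 28)/6 = 78/6 = 13
te_Packaging design = (1 + 4·2 + 3)/6 = 12/6 = 2
te_Regulatory filing = (2 + 4·3 + 4)/6 = 18/6 = 3
te_Marketing collateral = (8 + 4·12 + 16)/6 = 72/6 = 12
te_Sales training = (9 + 4·11 + 19)/6 = 72/6 = 12
te_Distribution setup = (5 + 4·9 + 13)/6 = 54/6 = 9

Forward pass:
ES_User testing = 0; EF_User testing = 10
ES_Tooling = 0; EF_Tooling = 14
ES_Supplier sourcing = 0; EF_Supplier sourcing = 9
ES_Pilot run = 14; EF_Pilot run = 14+9 = 23
ES_QA = max(EF_Tooling=14, EF_Supplier sourcing=9) = 14; EF_QA = 14+13 = 27
ES_Packaging design = max(EF_Tooling=14, EF_Supplier sourcing=9) = 14; EF_Packaging design = 14+2 = 16
ES_Regulatory filing = max(EF_Supplier sourcing=9, EF_QA=27) = 27; EF_Regulatory filing = 27+3 = 30
ES_Marketing collateral = 27; EF_Marketing collateral = 27+12 = 39
ES_Sales training = max(EF_Packaging design=16, EF_Regulatory filing=30) = 30; EF_Sales training = 30+12 = 42
ES_Distribution setup = max(EF_User testing=10, EF_Pilot run=23, EF_Marketing collateral=39, EF_Sales training=42) = 42; EF_Distribution setup = 42+9 = 51
Expected project duration μ = 51 days. Critical path: Tooling → QA → Regulatory filing → Sales training → Distribution setup.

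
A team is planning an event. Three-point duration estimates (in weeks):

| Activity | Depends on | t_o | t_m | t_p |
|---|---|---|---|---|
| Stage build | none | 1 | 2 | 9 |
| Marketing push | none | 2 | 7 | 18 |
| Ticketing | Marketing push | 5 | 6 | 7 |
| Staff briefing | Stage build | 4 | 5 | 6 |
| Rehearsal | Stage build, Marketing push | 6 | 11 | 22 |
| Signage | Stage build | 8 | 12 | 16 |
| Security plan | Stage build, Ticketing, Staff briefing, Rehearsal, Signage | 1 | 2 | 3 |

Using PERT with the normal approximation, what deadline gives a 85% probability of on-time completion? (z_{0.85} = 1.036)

25.9 weeks

te_Stage build = (1 + 4·2 + 9)/6 = 18/6 = 3; σ²_Stage build = ((9−1)/6)² = 1.778
te_Marketing push = (2 + 4·7 + 18)/6 = 48/6 = 8; σ²_Marketing push = ((18−2)/6)² = 7.111
te_Ticketing = (5 + 4·6 + 7)/6 = 36/6 = 6; σ²_Ticketing = ((7−5)/6)² = 0.111
te_Staff briefing = (4 + 4·5 + 6)/6 = 30/6 = 5; σ²_Staff briefing = ((6−4)/6)² = 0.111
te_Rehearsal = (6 + 4·11 + 22)/6 = 72/6 = 12; σ²_Rehearsal = ((22−6)/6)² = 7.111
te_Signage = (8 + 4·12 + 16)/6 = 72/6 = 12; σ²_Signage = ((16−8)/6)² = 1.778
te_Security plan = (1 + 4·2 + 3)/6 = 12/6 = 2; σ²_Security plan = ((3−1)/6)² = 0.111

Forward pass:
ES_Stage build = 0; EF_Stage build = 3
ES_Marketing push = 0; EF_Marketing push = 8
ES_Ticketing = 8; EF_Ticketing = 8+6 = 14
ES_Staff briefing = 3; EF_Staff briefing = 3+5 = 8
ES_Rehearsal = max(EF_Stage build=3, EF_Marketing push=8) = 8; EF_Rehearsal = 8+12 = 20
ES_Signage = 3; EF_Signage = 3+12 = 15
ES_Security plan = max(EF_Stage build=3, EF_Ticketing=14, EF_Staff briefing=8, EF_Rehearsal=20, EF_Signage=15) = 20; EF_Security plan = 20+2 = 22
Expected project duration μ = 22 weeks. Critical path: Marketing push → Rehearsal → Security plan.

Variance along critical path = 7.111 + 7.111 + 0.111 = 14.333; σ = 3.786 weeks.
D = μ + z·σ = 22 + 1.036·3.786 = 25.9 weeks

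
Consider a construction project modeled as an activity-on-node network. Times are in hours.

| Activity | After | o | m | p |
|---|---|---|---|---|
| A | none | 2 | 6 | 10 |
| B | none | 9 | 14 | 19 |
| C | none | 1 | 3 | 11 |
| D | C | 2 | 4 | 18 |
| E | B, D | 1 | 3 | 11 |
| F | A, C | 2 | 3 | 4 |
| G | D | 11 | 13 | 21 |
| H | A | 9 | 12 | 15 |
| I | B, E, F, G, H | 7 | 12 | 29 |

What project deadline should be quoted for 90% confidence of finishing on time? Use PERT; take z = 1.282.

te_A = (2 + 4·6 + 10)/6 = 36/6 = 6; σ²_A = ((10−2)/6)² = 1.778
te_B = (9 + 4·14 + 19)/6 = 84/6 = 14; σ²_B = ((19−9)/6)² = 2.778
te_C = (1 + 4·3 + 11)/6 = 24/6 = 4; σ²_C = ((11−1)/6)² = 2.778
te_D = (2 + 4·4 + 18)/6 = 36/6 = 6; σ²_D = ((18−2)/6)² = 7.111
te_E = (1 + 4·3 + 11)/6 = 24/6 = 4; σ²_E = ((11−1)/6)² = 2.778
te_F = (2 + 4·3 + 4)/6 = 18/6 = 3; σ²_F = ((4−2)/6)² = 0.111
te_G = (11 + 4·13 + 21)/6 = 84/6 = 14; σ²_G = ((21−11)/6)² = 2.778
te_H = (9 + 4·12 + 15)/6 = 72/6 = 12; σ²_H = ((15−9)/6)² = 1.000
te_I = (7 + 4·12 + 29)/6 = 84/6 = 14; σ²_I = ((29−7)/6)² = 13.444

Forward pass:
ES_A = 0; EF_A = 6
ES_B = 0; EF_B = 14
ES_C = 0; EF_C = 4
ES_D = 4; EF_D = 4+6 = 10
ES_E = max(EF_B=14, EF_D=10) = 14; EF_E = 14+4 = 18
ES_F = max(EF_A=6, EF_C=4) = 6; EF_F = 6+3 = 9
ES_G = 10; EF_G = 10+14 = 24
ES_H = 6; EF_H = 6+12 = 18
ES_I = max(EF_B=14, EF_E=18, EF_F=9, EF_G=24, EF_H=18) = 24; EF_I = 24+14 = 38
Expected project duration μ = 38 hours. Critical path: C → D → G → I.

Variance along critical path = 2.778 + 7.111 + 2.778 + 13.444 = 26.111; σ = 5.110 hours.
D = μ + z·σ = 38 + 1.282·5.110 = 44.6 hours

44.6 hours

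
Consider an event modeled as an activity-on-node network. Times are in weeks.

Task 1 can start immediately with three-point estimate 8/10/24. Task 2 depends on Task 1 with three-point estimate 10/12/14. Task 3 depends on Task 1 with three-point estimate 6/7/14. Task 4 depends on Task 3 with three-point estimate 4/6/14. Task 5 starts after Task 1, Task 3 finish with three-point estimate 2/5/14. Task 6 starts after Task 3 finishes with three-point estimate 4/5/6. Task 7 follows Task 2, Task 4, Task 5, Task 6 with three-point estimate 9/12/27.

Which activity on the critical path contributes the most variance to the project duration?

te_Task 1 = (8 + 4·10 + 24)/6 = 72/6 = 12; σ²_Task 1 = ((24−8)/6)² = 7.111
te_Task 2 = (10 + 4·12 + 14)/6 = 72/6 = 12; σ²_Task 2 = ((14−10)/6)² = 0.444
te_Task 3 = (6 + 4·7 + 14)/6 = 48/6 = 8; σ²_Task 3 = ((14−6)/6)² = 1.778
te_Task 4 = (4 + 4·6 + 14)/6 = 42/6 = 7; σ²_Task 4 = ((14−4)/6)² = 2.778
te_Task 5 = (2 + 4·5 + 14)/6 = 36/6 = 6; σ²_Task 5 = ((14−2)/6)² = 4.000
te_Task 6 = (4 + 4·5 + 6)/6 = 30/6 = 5; σ²_Task 6 = ((6−4)/6)² = 0.111
te_Task 7 = (9 + 4·12 + 27)/6 = 84/6 = 14; σ²_Task 7 = ((27−9)/6)² = 9.000

Forward pass:
ES_Task 1 = 0; EF_Task 1 = 12
ES_Task 2 = 12; EF_Task 2 = 12+12 = 24
ES_Task 3 = 12; EF_Task 3 = 12+8 = 20
ES_Task 4 = 20; EF_Task 4 = 20+7 = 27
ES_Task 5 = max(EF_Task 1=12, EF_Task 3=20) = 20; EF_Task 5 = 20+6 = 26
ES_Task 6 = 20; EF_Task 6 = 20+5 = 25
ES_Task 7 = max(EF_Task 2=24, EF_Task 4=27, EF_Task 5=26, EF_Task 6=25) = 27; EF_Task 7 = 27+14 = 41
Expected project duration μ = 41 weeks. Critical path: Task 1 → Task 3 → Task 4 → Task 7.

Variances on critical path: σ²_Task 1=7.111, σ²_Task 3=1.778, σ²_Task 4=2.778, σ²_Task 7=9.000.
Largest is σ²_Task 7 = 9.000.

Task 7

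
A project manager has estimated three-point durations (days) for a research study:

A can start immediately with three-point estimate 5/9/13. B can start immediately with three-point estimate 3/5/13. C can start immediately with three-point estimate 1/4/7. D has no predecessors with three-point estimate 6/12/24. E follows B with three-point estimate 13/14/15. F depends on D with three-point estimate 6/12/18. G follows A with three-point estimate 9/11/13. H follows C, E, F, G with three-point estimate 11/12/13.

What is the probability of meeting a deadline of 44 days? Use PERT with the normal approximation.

0.973

te_A = (5 + 4·9 + 13)/6 = 54/6 = 9; σ²_A = ((13−5)/6)² = 1.778
te_B = (3 + 4·5 + 13)/6 = 36/6 = 6; σ²_B = ((13−3)/6)² = 2.778
te_C = (1 + 4·4 + 7)/6 = 24/6 = 4; σ²_C = ((7−1)/6)² = 1.000
te_D = (6 + 4·12 + 24)/6 = 78/6 = 13; σ²_D = ((24−6)/6)² = 9.000
te_E = (13 + 4·14 + 15)/6 = 84/6 = 14; σ²_E = ((15−13)/6)² = 0.111
te_F = (6 + 4·12 + 18)/6 = 72/6 = 12; σ²_F = ((18−6)/6)² = 4.000
te_G = (9 + 4·11 + 13)/6 = 66/6 = 11; σ²_G = ((13−9)/6)² = 0.444
te_H = (11 + 4·12 + 13)/6 = 72/6 = 12; σ²_H = ((13−11)/6)² = 0.111

Forward pass:
ES_A = 0; EF_A = 9
ES_B = 0; EF_B = 6
ES_C = 0; EF_C = 4
ES_D = 0; EF_D = 13
ES_E = 6; EF_E = 6+14 = 20
ES_F = 13; EF_F = 13+12 = 25
ES_G = 9; EF_G = 9+11 = 20
ES_H = max(EF_C=4, EF_E=20, EF_F=25, EF_G=20) = 25; EF_H = 25+12 = 37
Expected project duration μ = 37 days. Critical path: D → F → H.

Variance along critical path = 9.000 + 4.000 + 0.111 = 13.111; σ = √13.111 = 3.621 days.
Z = (44 − 37) / 3.621 = 1.933
P(T ≤ 44) = Φ(1.933) ≈ 0.973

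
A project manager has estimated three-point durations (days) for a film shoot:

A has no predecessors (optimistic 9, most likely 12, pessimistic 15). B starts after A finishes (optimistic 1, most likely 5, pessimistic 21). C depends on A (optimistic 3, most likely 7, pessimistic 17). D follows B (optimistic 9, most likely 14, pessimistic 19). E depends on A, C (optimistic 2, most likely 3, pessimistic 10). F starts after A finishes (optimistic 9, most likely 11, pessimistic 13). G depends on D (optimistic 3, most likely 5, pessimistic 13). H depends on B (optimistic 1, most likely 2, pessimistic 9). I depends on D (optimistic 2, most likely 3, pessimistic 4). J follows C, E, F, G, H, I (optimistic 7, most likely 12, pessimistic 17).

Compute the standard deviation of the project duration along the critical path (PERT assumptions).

te_A = (9 + 4·12 + 15)/6 = 72/6 = 12; σ²_A = ((15−9)/6)² = 1.000
te_B = (1 + 4·5 + 21)/6 = 42/6 = 7; σ²_B = ((21−1)/6)² = 11.111
te_C = (3 + 4·7 + 17)/6 = 48/6 = 8; σ²_C = ((17−3)/6)² = 5.444
te_D = (9 + 4·14 + 19)/6 = 84/6 = 14; σ²_D = ((19−9)/6)² = 2.778
te_E = (2 + 4·3 + 10)/6 = 24/6 = 4; σ²_E = ((10−2)/6)² = 1.778
te_F = (9 + 4·11 + 13)/6 = 66/6 = 11; σ²_F = ((13−9)/6)² = 0.444
te_G = (3 + 4·5 + 13)/6 = 36/6 = 6; σ²_G = ((13−3)/6)² = 2.778
te_H = (1 + 4·2 + 9)/6 = 18/6 = 3; σ²_H = ((9−1)/6)² = 1.778
te_I = (2 + 4·3 + 4)/6 = 18/6 = 3; σ²_I = ((4−2)/6)² = 0.111
te_J = (7 + 4·12 + 17)/6 = 72/6 = 12; σ²_J = ((17−7)/6)² = 2.778

Forward pass:
ES_A = 0; EF_A = 12
ES_B = 12; EF_B = 12+7 = 19
ES_C = 12; EF_C = 12+8 = 20
ES_D = 19; EF_D = 19+14 = 33
ES_E = max(EF_A=12, EF_C=20) = 20; EF_E = 20+4 = 24
ES_F = 12; EF_F = 12+11 = 23
ES_G = 33; EF_G = 33+6 = 39
ES_H = 19; EF_H = 19+3 = 22
ES_I = 33; EF_I = 33+3 = 36
ES_J = max(EF_C=20, EF_E=24, EF_F=23, EF_G=39, EF_H=22, EF_I=36) = 39; EF_J = 39+12 = 51
Expected project duration μ = 51 days. Critical path: A → B → D → G → J.

Variance along critical path = 1.000 + 11.111 + 2.778 + 2.778 + 2.778 = 20.444
σ = √20.444 = 4.522 days

4.52 days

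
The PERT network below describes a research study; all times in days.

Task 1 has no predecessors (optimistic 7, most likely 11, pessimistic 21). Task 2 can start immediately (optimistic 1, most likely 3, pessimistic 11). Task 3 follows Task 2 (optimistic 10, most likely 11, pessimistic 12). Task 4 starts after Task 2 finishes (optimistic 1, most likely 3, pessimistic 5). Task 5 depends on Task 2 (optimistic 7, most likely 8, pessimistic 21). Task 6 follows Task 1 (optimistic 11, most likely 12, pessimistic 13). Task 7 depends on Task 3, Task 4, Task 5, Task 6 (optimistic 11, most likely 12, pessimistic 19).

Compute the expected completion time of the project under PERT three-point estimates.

te_Task 1 = (7 + 4·11 + 21)/6 = 72/6 = 12
te_Task 2 = (1 + 4·3 + 11)/6 = 24/6 = 4
te_Task 3 = (10 + 4·11 + 12)/6 = 66/6 = 11
te_Task 4 = (1 + 4·3 + 5)/6 = 18/6 = 3
te_Task 5 = (7 + 4·8 + 21)/6 = 60/6 = 10
te_Task 6 = (11 + 4·12 + 13)/6 = 72/6 = 12
te_Task 7 = (11 + 4·12 + 19)/6 = 78/6 = 13

Forward pass:
ES_Task 1 = 0; EF_Task 1 = 12
ES_Task 2 = 0; EF_Task 2 = 4
ES_Task 3 = 4; EF_Task 3 = 4+11 = 15
ES_Task 4 = 4; EF_Task 4 = 4+3 = 7
ES_Task 5 = 4; EF_Task 5 = 4+10 = 14
ES_Task 6 = 12; EF_Task 6 = 12+12 = 24
ES_Task 7 = max(EF_Task 3=15, EF_Task 4=7, EF_Task 5=14, EF_Task 6=24) = 24; EF_Task 7 = 24+13 = 37
Expected project duration μ = 37 days. Critical path: Task 1 → Task 6 → Task 7.

37 days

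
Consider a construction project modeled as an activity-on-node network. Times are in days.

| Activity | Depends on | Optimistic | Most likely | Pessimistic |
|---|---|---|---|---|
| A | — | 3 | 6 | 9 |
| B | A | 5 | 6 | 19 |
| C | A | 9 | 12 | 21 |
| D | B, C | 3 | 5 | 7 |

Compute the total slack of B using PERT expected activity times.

te_A = (3 + 4·6 + 9)/6 = 36/6 = 6
te_B = (5 + 4·6 + 19)/6 = 48/6 = 8
te_C = (9 + 4·12 + 21)/6 = 78/6 = 13
te_D = (3 + 4·5 + 7)/6 = 30/6 = 5

Forward pass:
ES_A = 0; EF_A = 6
ES_B = 6; EF_B = 6+8 = 14
ES_C = 6; EF_C = 6+13 = 19
ES_D = max(EF_B=14, EF_C=19) = 19; EF_D = 19+5 = 24
Expected project duration μ = 24 days. Critical path: A → C → D.

Backward pass:
LF_D = 24; LS_D = 24−5 = 19
LF_C = LS_D = 19; LS_C = 19−13 = 6
LF_B = LS_D = 19; LS_B = 19−8 = 11
LF_A = min(LS_B=11, LS_C=6) = 6; LS_A = 6−6 = 0
Slack_B = LS_B − ES_B = 11 − 6 = 5

5 days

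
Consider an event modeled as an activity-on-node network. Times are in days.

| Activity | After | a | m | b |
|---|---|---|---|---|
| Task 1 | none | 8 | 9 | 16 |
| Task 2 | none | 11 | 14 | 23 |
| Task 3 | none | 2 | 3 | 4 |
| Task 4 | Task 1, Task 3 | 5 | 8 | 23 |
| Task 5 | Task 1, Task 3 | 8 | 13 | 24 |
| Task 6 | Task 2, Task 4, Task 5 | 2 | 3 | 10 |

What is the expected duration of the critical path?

te_Task 1 = (8 + 4·9 + 16)/6 = 60/6 = 10
te_Task 2 = (11 + 4·14 + 23)/6 = 90/6 = 15
te_Task 3 = (2 + 4·3 + 4)/6 = 18/6 = 3
te_Task 4 = (5 + 4·8 + 23)/6 = 60/6 = 10
te_Task 5 = (8 + 4·13 + 24)/6 = 84/6 = 14
te_Task 6 = (2 + 4·3 + 10)/6 = 24/6 = 4

Forward pass:
ES_Task 1 = 0; EF_Task 1 = 10
ES_Task 2 = 0; EF_Task 2 = 15
ES_Task 3 = 0; EF_Task 3 = 3
ES_Task 4 = max(EF_Task 1=10, EF_Task 3=3) = 10; EF_Task 4 = 10+10 = 20
ES_Task 5 = max(EF_Task 1=10, EF_Task 3=3) = 10; EF_Task 5 = 10+14 = 24
ES_Task 6 = max(EF_Task 2=15, EF_Task 4=20, EF_Task 5=24) = 24; EF_Task 6 = 24+4 = 28
Expected project duration μ = 28 days. Critical path: Task 1 → Task 5 → Task 6.

28 days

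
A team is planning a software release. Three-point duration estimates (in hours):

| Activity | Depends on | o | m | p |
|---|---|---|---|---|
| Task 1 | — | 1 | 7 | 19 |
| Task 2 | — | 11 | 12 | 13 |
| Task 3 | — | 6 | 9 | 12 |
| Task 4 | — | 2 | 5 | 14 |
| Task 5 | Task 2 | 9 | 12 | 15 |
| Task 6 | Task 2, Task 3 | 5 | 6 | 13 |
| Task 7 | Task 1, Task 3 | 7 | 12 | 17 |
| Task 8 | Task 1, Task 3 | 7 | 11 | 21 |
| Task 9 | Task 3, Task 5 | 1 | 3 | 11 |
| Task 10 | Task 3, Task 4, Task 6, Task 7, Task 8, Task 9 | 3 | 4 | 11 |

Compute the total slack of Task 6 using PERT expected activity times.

9 hours

te_Task 1 = (1 + 4·7 + 19)/6 = 48/6 = 8
te_Task 2 = (11 + 4·12 + 13)/6 = 72/6 = 12
te_Task 3 = (6 + 4·9 + 12)/6 = 54/6 = 9
te_Task 4 = (2 + 4·5 + 14)/6 = 36/6 = 6
te_Task 5 = (9 + 4·12 + 15)/6 = 72/6 = 12
te_Task 6 = (5 + 4·6 + 13)/6 = 42/6 = 7
te_Task 7 = (7 + 4·12 + 17)/6 = 72/6 = 12
te_Task 8 = (7 + 4·11 + 21)/6 = 72/6 = 12
te_Task 9 = (1 + 4·3 + 11)/6 = 24/6 = 4
te_Task 10 = (3 + 4·4 + 11)/6 = 30/6 = 5

Forward pass:
ES_Task 1 = 0; EF_Task 1 = 8
ES_Task 2 = 0; EF_Task 2 = 12
ES_Task 3 = 0; EF_Task 3 = 9
ES_Task 4 = 0; EF_Task 4 = 6
ES_Task 5 = 12; EF_Task 5 = 12+12 = 24
ES_Task 6 = max(EF_Task 2=12, EF_Task 3=9) = 12; EF_Task 6 = 12+7 = 19
ES_Task 7 = max(EF_Task 1=8, EF_Task 3=9) = 9; EF_Task 7 = 9+12 = 21
ES_Task 8 = max(EF_Task 1=8, EF_Task 3=9) = 9; EF_Task 8 = 9+12 = 21
ES_Task 9 = max(EF_Task 3=9, EF_Task 5=24) = 24; EF_Task 9 = 24+4 = 28
ES_Task 10 = max(EF_Task 3=9, EF_Task 4=6, EF_Task 6=19, EF_Task 7=21, EF_Task 8=21, EF_Task 9=28) = 28; EF_Task 10 = 28+5 = 33
Expected project duration μ = 33 hours. Critical path: Task 2 → Task 5 → Task 9 → Task 10.

Backward pass:
LF_Task 10 = 33; LS_Task 10 = 33−5 = 28
LF_Task 9 = LS_Task 10 = 28; LS_Task 9 = 28−4 = 24
LF_Task 8 = LS_Task 10 = 28; LS_Task 8 = 28−12 = 16
LF_Task 7 = LS_Task 10 = 28; LS_Task 7 = 28−12 = 16
LF_Task 6 = LS_Task 10 = 28; LS_Task 6 = 28−7 = 21
LF_Task 5 = LS_Task 9 = 24; LS_Task 5 = 24−12 = 12
LF_Task 4 = LS_Task 10 = 28; LS_Task 4 = 28−6 = 22
LF_Task 3 = min(LS_Task 6=21, LS_Task 7=16, LS_Task 8=16, LS_Task 9=24, LS_Task 10=28) = 16; LS_Task 3 = 16−9 = 7
LF_Task 2 = min(LS_Task 5=12, LS_Task 6=21) = 12; LS_Task 2 = 12−12 = 0
LF_Task 1 = min(LS_Task 7=16, LS_Task 8=16) = 16; LS_Task 1 = 16−8 = 8
Slack_Task 6 = LS_Task 6 − ES_Task 6 = 21 − 12 = 9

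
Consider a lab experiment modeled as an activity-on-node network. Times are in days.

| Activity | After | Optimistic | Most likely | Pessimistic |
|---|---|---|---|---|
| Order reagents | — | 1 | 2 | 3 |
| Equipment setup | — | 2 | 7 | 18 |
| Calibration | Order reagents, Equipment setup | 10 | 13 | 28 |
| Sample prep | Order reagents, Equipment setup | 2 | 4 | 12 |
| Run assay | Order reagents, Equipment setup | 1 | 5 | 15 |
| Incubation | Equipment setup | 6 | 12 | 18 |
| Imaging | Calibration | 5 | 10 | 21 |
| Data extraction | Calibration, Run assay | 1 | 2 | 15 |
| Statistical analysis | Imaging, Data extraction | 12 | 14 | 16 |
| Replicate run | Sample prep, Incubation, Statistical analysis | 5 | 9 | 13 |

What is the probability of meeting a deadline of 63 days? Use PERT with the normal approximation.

te_Order reagents = (1 + 4·2 + 3)/6 = 12/6 = 2; σ²_Order reagents = ((3−1)/6)² = 0.111
te_Equipment setup = (2 + 4·7 + 18)/6 = 48/6 = 8; σ²_Equipment setup = ((18−2)/6)² = 7.111
te_Calibration = (10 + 4·13 + 28)/6 = 90/6 = 15; σ²_Calibration = ((28−10)/6)² = 9.000
te_Sample prep = (2 + 4·4 + 12)/6 = 30/6 = 5; σ²_Sample prep = ((12−2)/6)² = 2.778
te_Run assay = (1 + 4·5 + 15)/6 = 36/6 = 6; σ²_Run assay = ((15−1)/6)² = 5.444
te_Incubation = (6 + 4·12 + 18)/6 = 72/6 = 12; σ²_Incubation = ((18−6)/6)² = 4.000
te_Imaging = (5 + 4·10 + 21)/6 = 66/6 = 11; σ²_Imaging = ((21−5)/6)² = 7.111
te_Data extraction = (1 + 4·2 + 15)/6 = 24/6 = 4; σ²_Data extraction = ((15−1)/6)² = 5.444
te_Statistical analysis = (12 + 4·14 + 16)/6 = 84/6 = 14; σ²_Statistical analysis = ((16−12)/6)² = 0.444
te_Replicate run = (5 + 4·9 + 13)/6 = 54/6 = 9; σ²_Replicate run = ((13−5)/6)² = 1.778

Forward pass:
ES_Order reagents = 0; EF_Order reagents = 2
ES_Equipment setup = 0; EF_Equipment setup = 8
ES_Calibration = max(EF_Order reagents=2, EF_Equipment setup=8) = 8; EF_Calibration = 8+15 = 23
ES_Sample prep = max(EF_Order reagents=2, EF_Equipment setup=8) = 8; EF_Sample prep = 8+5 = 13
ES_Run assay = max(EF_Order reagents=2, EF_Equipment setup=8) = 8; EF_Run assay = 8+6 = 14
ES_Incubation = 8; EF_Incubation = 8+12 = 20
ES_Imaging = 23; EF_Imaging = 23+11 = 34
ES_Data extraction = max(EF_Calibration=23, EF_Run assay=14) = 23; EF_Data extraction = 23+4 = 27
ES_Statistical analysis = max(EF_Imaging=34, EF_Data extraction=27) = 34; EF_Statistical analysis = 34+14 = 48
ES_Replicate run = max(EF_Sample prep=13, EF_Incubation=20, EF_Statistical analysis=48) = 48; EF_Replicate run = 48+9 = 57
Expected project duration μ = 57 days. Critical path: Equipment setup → Calibration → Imaging → Statistical analysis → Replicate run.

Variance along critical path = 7.111 + 9.000 + 7.111 + 0.444 + 1.778 = 25.444; σ = √25.444 = 5.044 days.
Z = (63 − 57) / 5.044 = 1.189
P(T ≤ 63) = Φ(1.189) ≈ 0.883

0.883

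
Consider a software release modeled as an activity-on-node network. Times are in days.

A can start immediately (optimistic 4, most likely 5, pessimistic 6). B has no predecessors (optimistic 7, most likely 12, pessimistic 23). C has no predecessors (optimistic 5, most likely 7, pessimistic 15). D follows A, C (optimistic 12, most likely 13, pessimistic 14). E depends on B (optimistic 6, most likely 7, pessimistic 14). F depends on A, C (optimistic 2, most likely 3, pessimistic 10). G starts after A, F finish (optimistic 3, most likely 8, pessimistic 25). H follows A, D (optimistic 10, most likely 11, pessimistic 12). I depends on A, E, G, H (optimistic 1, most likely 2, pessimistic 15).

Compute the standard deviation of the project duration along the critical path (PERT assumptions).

2.91 days

te_A = (4 + 4·5 + 6)/6 = 30/6 = 5; σ²_A = ((6−4)/6)² = 0.111
te_B = (7 + 4·12 + 23)/6 = 78/6 = 13; σ²_B = ((23−7)/6)² = 7.111
te_C = (5 + 4·7 + 15)/6 = 48/6 = 8; σ²_C = ((15−5)/6)² = 2.778
te_D = (12 + 4·13 + 14)/6 = 78/6 = 13; σ²_D = ((14−12)/6)² = 0.111
te_E = (6 + 4·7 + 14)/6 = 48/6 = 8; σ²_E = ((14−6)/6)² = 1.778
te_F = (2 + 4·3 + 10)/6 = 24/6 = 4; σ²_F = ((10−2)/6)² = 1.778
te_G = (3 + 4·8 + 25)/6 = 60/6 = 10; σ²_G = ((25−3)/6)² = 13.444
te_H = (10 + 4·11 + 12)/6 = 66/6 = 11; σ²_H = ((12−10)/6)² = 0.111
te_I = (1 + 4·2 + 15)/6 = 24/6 = 4; σ²_I = ((15−1)/6)² = 5.444

Forward pass:
ES_A = 0; EF_A = 5
ES_B = 0; EF_B = 13
ES_C = 0; EF_C = 8
ES_D = max(EF_A=5, EF_C=8) = 8; EF_D = 8+13 = 21
ES_E = 13; EF_E = 13+8 = 21
ES_F = max(EF_A=5, EF_C=8) = 8; EF_F = 8+4 = 12
ES_G = max(EF_A=5, EF_F=12) = 12; EF_G = 12+10 = 22
ES_H = max(EF_A=5, EF_D=21) = 21; EF_H = 21+11 = 32
ES_I = max(EF_A=5, EF_E=21, EF_G=22, EF_H=32) = 32; EF_I = 32+4 = 36
Expected project duration μ = 36 days. Critical path: C → D → H → I.

Variance along critical path = 2.778 + 0.111 + 0.111 + 5.444 = 8.444
σ = √8.444 = 2.906 days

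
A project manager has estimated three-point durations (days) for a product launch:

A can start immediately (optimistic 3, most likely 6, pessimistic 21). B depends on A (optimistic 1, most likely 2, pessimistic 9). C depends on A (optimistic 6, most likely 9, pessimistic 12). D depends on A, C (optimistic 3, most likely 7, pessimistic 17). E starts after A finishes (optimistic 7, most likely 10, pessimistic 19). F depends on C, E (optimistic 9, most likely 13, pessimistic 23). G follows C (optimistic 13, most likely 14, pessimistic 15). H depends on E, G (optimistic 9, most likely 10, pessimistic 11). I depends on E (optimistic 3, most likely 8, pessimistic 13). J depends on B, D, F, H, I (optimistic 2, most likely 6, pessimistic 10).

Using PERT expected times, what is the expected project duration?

47 days

te_A = (3 + 4·6 + 21)/6 = 48/6 = 8
te_B = (1 + 4·2 + 9)/6 = 18/6 = 3
te_C = (6 + 4·9 + 12)/6 = 54/6 = 9
te_D = (3 + 4·7 + 17)/6 = 48/6 = 8
te_E = (7 + 4·10 + 19)/6 = 66/6 = 11
te_F = (9 + 4·13 + 23)/6 = 84/6 = 14
te_G = (13 + 4·14 + 15)/6 = 84/6 = 14
te_H = (9 + 4·10 + 11)/6 = 60/6 = 10
te_I = (3 + 4·8 + 13)/6 = 48/6 = 8
te_J = (2 + 4·6 + 10)/6 = 36/6 = 6

Forward pass:
ES_A = 0; EF_A = 8
ES_B = 8; EF_B = 8+3 = 11
ES_C = 8; EF_C = 8+9 = 17
ES_D = max(EF_A=8, EF_C=17) = 17; EF_D = 17+8 = 25
ES_E = 8; EF_E = 8+11 = 19
ES_F = max(EF_C=17, EF_E=19) = 19; EF_F = 19+14 = 33
ES_G = 17; EF_G = 17+14 = 31
ES_H = max(EF_E=19, EF_G=31) = 31; EF_H = 31+10 = 41
ES_I = 19; EF_I = 19+8 = 27
ES_J = max(EF_B=11, EF_D=25, EF_F=33, EF_H=41, EF_I=27) = 41; EF_J = 41+6 = 47
Expected project duration μ = 47 days. Critical path: A → C → G → H → J.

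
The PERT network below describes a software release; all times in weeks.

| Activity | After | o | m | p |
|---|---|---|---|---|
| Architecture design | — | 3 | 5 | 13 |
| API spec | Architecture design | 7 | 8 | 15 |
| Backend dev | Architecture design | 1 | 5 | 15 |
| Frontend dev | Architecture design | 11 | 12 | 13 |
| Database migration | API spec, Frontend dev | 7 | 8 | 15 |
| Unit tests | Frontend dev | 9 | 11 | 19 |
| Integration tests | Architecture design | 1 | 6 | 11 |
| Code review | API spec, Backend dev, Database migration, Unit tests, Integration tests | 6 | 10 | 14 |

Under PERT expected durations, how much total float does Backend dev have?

te_Architecture design = (3 + 4·5 + 13)/6 = 36/6 = 6
te_API spec = (7 + 4·8 + 15)/6 = 54/6 = 9
te_Backend dev = (1 + 4·5 + 15)/6 = 36/6 = 6
te_Frontend dev = (11 + 4·12 + 13)/6 = 72/6 = 12
te_Database migration = (7 + 4·8 + 15)/6 = 54/6 = 9
te_Unit tests = (9 + 4·11 + 19)/6 = 72/6 = 12
te_Integration tests = (1 + 4·6 + 11)/6 = 36/6 = 6
te_Code review = (6 + 4·10 + 14)/6 = 60/6 = 10

Forward pass:
ES_Architecture design = 0; EF_Architecture design = 6
ES_API spec = 6; EF_API spec = 6+9 = 15
ES_Backend dev = 6; EF_Backend dev = 6+6 = 12
ES_Frontend dev = 6; EF_Frontend dev = 6+12 = 18
ES_Database migration = max(EF_API spec=15, EF_Frontend dev=18) = 18; EF_Database migration = 18+9 = 27
ES_Unit tests = 18; EF_Unit tests = 18+12 = 30
ES_Integration tests = 6; EF_Integration tests = 6+6 = 12
ES_Code review = max(EF_API spec=15, EF_Backend dev=12, EF_Database migration=27, EF_Unit tests=30, EF_Integration tests=12) = 30; EF_Code review = 30+10 = 40
Expected project duration μ = 40 weeks. Critical path: Architecture design → Frontend dev → Unit tests → Code review.

Backward pass:
LF_Code review = 40; LS_Code review = 40−10 = 30
LF_Integration tests = LS_Code review = 30; LS_Integration tests = 30−6 = 24
LF_Unit tests = LS_Code review = 30; LS_Unit tests = 30−12 = 18
LF_Database migration = LS_Code review = 30; LS_Database migration = 30−9 = 21
LF_Frontend dev = min(LS_Database migration=21, LS_Unit tests=18) = 18; LS_Frontend dev = 18−12 = 6
LF_Backend dev = LS_Code review = 30; LS_Backend dev = 30−6 = 24
LF_API spec = min(LS_Database migration=21, LS_Code review=30) = 21; LS_API spec = 21−9 = 12
LF_Architecture design = min(LS_API spec=12, LS_Backend dev=24, LS_Frontend dev=6, LS_Integration tests=24) = 6; LS_Architecture design = 6−6 = 0
Slack_Backend dev = LS_Backend dev − ES_Backend dev = 24 − 6 = 18

18 weeks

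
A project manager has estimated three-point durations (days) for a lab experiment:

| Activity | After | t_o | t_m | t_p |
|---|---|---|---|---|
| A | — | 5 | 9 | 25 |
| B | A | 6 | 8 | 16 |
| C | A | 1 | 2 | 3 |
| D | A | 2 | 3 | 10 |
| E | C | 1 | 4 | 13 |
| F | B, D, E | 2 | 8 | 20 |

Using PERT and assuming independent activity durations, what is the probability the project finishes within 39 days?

te_A = (5 + 4·9 + 25)/6 = 66/6 = 11; σ²_A = ((25−5)/6)² = 11.111
te_B = (6 + 4·8 + 16)/6 = 54/6 = 9; σ²_B = ((16−6)/6)² = 2.778
te_C = (1 + 4·2 + 3)/6 = 12/6 = 2; σ²_C = ((3−1)/6)² = 0.111
te_D = (2 + 4·3 + 10)/6 = 24/6 = 4; σ²_D = ((10−2)/6)² = 1.778
te_E = (1 + 4·4 + 13)/6 = 30/6 = 5; σ²_E = ((13−1)/6)² = 4.000
te_F = (2 + 4·8 + 20)/6 = 54/6 = 9; σ²_F = ((20−2)/6)² = 9.000

Forward pass:
ES_A = 0; EF_A = 11
ES_B = 11; EF_B = 11+9 = 20
ES_C = 11; EF_C = 11+2 = 13
ES_D = 11; EF_D = 11+4 = 15
ES_E = 13; EF_E = 13+5 = 18
ES_F = max(EF_B=20, EF_D=15, EF_E=18) = 20; EF_F = 20+9 = 29
Expected project duration μ = 29 days. Critical path: A → B → F.

Variance along critical path = 11.111 + 2.778 + 9.000 = 22.889; σ = √22.889 = 4.784 days.
Z = (39 − 29) / 4.784 = 2.090
P(T ≤ 39) = Φ(2.090) ≈ 0.982

0.982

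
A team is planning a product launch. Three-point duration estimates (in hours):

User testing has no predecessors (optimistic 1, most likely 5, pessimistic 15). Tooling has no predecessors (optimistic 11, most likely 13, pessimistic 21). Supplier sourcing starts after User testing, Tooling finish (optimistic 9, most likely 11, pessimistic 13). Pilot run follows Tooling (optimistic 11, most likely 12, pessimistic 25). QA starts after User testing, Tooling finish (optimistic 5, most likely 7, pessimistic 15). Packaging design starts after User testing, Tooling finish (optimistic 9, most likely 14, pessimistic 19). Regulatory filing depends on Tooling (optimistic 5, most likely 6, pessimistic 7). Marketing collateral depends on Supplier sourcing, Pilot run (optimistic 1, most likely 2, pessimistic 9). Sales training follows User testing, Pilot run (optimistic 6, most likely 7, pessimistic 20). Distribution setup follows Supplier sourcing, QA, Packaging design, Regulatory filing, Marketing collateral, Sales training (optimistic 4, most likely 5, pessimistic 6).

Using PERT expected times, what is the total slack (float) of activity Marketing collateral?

te_User testing = (1 + 4·5 + 15)/6 = 36/6 = 6
te_Tooling = (11 + 4·13 + 21)/6 = 84/6 = 14
te_Supplier sourcing = (9 + 4·11 + 13)/6 = 66/6 = 11
te_Pilot run = (11 + 4·12 + 25)/6 = 84/6 = 14
te_QA = (5 + 4·7 + 15)/6 = 48/6 = 8
te_Packaging design = (9 + 4·14 + 19)/6 = 84/6 = 14
te_Regulatory filing = (5 + 4·6 + 7)/6 = 36/6 = 6
te_Marketing collateral = (1 + 4·2 + 9)/6 = 18/6 = 3
te_Sales training = (6 + 4·7 + 20)/6 = 54/6 = 9
te_Distribution setup = (4 + 4·5 + 6)/6 = 30/6 = 5

Forward pass:
ES_User testing = 0; EF_User testing = 6
ES_Tooling = 0; EF_Tooling = 14
ES_Supplier sourcing = max(EF_User testing=6, EF_Tooling=14) = 14; EF_Supplier sourcing = 14+11 = 25
ES_Pilot run = 14; EF_Pilot run = 14+14 = 28
ES_QA = max(EF_User testing=6, EF_Tooling=14) = 14; EF_QA = 14+8 = 22
ES_Packaging design = max(EF_User testing=6, EF_Tooling=14) = 14; EF_Packaging design = 14+14 = 28
ES_Regulatory filing = 14; EF_Regulatory filing = 14+6 = 20
ES_Marketing collateral = max(EF_Supplier sourcing=25, EF_Pilot run=28) = 28; EF_Marketing collateral = 28+3 = 31
ES_Sales training = max(EF_User testing=6, EF_Pilot run=28) = 28; EF_Sales training = 28+9 = 37
ES_Distribution setup = max(EF_Supplier sourcing=25, EF_QA=22, EF_Packaging design=28, EF_Regulatory filing=20, EF_Marketing collateral=31, EF_Sales training=37) = 37; EF_Distribution setup = 37+5 = 42
Expected project duration μ = 42 hours. Critical path: Tooling → Pilot run → Sales training → Distribution setup.

Backward pass:
LF_Distribution setup = 42; LS_Distribution setup = 42−5 = 37
LF_Sales training = LS_Distribution setup = 37; LS_Sales training = 37−9 = 28
LF_Marketing collateral = LS_Distribution setup = 37; LS_Marketing collateral = 37−3 = 34
LF_Regulatory filing = LS_Distribution setup = 37; LS_Regulatory filing = 37−6 = 31
LF_Packaging design = LS_Distribution setup = 37; LS_Packaging design = 37−14 = 23
LF_QA = LS_Distribution setup = 37; LS_QA = 37−8 = 29
LF_Pilot run = min(LS_Marketing collateral=34, LS_Sales training=28) = 28; LS_Pilot run = 28−14 = 14
LF_Supplier sourcing = min(LS_Marketing collateral=34, LS_Distribution setup=37) = 34; LS_Supplier sourcing = 34−11 = 23
LF_Tooling = min(LS_Supplier sourcing=23, LS_Pilot run=14, LS_QA=29, LS_Packaging design=23, LS_Regulatory filing=31) = 14; LS_Tooling = 14−14 = 0
LF_User testing = min(LS_Supplier sourcing=23, LS_QA=29, LS_Packaging design=23, LS_Sales training=28) = 23; LS_User testing = 23−6 = 17
Slack_Marketing collateral = LS_Marketing collateral − ES_Marketing collateral = 34 − 28 = 6

6 hours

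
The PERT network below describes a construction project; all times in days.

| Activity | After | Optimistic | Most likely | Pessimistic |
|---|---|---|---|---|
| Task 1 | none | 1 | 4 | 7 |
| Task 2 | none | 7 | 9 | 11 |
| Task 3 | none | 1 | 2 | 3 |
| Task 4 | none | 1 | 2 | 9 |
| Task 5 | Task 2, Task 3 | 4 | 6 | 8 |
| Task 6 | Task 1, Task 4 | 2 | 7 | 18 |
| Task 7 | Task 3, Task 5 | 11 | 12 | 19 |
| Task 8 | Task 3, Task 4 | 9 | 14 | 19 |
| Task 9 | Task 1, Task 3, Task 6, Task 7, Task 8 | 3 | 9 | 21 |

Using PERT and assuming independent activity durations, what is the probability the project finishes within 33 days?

0.072

te_Task 1 = (1 + 4·4 + 7)/6 = 24/6 = 4; σ²_Task 1 = ((7−1)/6)² = 1.000
te_Task 2 = (7 + 4·9 + 11)/6 = 54/6 = 9; σ²_Task 2 = ((11−7)/6)² = 0.444
te_Task 3 = (1 + 4·2 + 3)/6 = 12/6 = 2; σ²_Task 3 = ((3−1)/6)² = 0.111
te_Task 4 = (1 + 4·2 + 9)/6 = 18/6 = 3; σ²_Task 4 = ((9−1)/6)² = 1.778
te_Task 5 = (4 + 4·6 + 8)/6 = 36/6 = 6; σ²_Task 5 = ((8−4)/6)² = 0.444
te_Task 6 = (2 + 4·7 + 18)/6 = 48/6 = 8; σ²_Task 6 = ((18−2)/6)² = 7.111
te_Task 7 = (11 + 4·12 + 19)/6 = 78/6 = 13; σ²_Task 7 = ((19−11)/6)² = 1.778
te_Task 8 = (9 + 4·14 + 19)/6 = 84/6 = 14; σ²_Task 8 = ((19−9)/6)² = 2.778
te_Task 9 = (3 + 4·9 + 21)/6 = 60/6 = 10; σ²_Task 9 = ((21−3)/6)² = 9.000

Forward pass:
ES_Task 1 = 0; EF_Task 1 = 4
ES_Task 2 = 0; EF_Task 2 = 9
ES_Task 3 = 0; EF_Task 3 = 2
ES_Task 4 = 0; EF_Task 4 = 3
ES_Task 5 = max(EF_Task 2=9, EF_Task 3=2) = 9; EF_Task 5 = 9+6 = 15
ES_Task 6 = max(EF_Task 1=4, EF_Task 4=3) = 4; EF_Task 6 = 4+8 = 12
ES_Task 7 = max(EF_Task 3=2, EF_Task 5=15) = 15; EF_Task 7 = 15+13 = 28
ES_Task 8 = max(EF_Task 3=2, EF_Task 4=3) = 3; EF_Task 8 = 3+14 = 17
ES_Task 9 = max(EF_Task 1=4, EF_Task 3=2, EF_Task 6=12, EF_Task 7=28, EF_Task 8=17) = 28; EF_Task 9 = 28+10 = 38
Expected project duration μ = 38 days. Critical path: Task 2 → Task 5 → Task 7 → Task 9.

Variance along critical path = 0.444 + 0.444 + 1.778 + 9.000 = 11.667; σ = √11.667 = 3.416 days.
Z = (33 − 38) / 3.416 = -1.464
P(T ≤ 33) = Φ(-1.464) ≈ 0.072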